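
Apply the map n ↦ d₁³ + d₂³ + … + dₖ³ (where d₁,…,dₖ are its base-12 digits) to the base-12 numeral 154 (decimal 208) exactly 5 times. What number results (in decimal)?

208 = (1,5,4)_12 → 1³ + 5³ + 4³ = 1 + 125 + 64 = 190
190 = (1,3,10)_12 → 1³ + 3³ + 10³ = 1 + 27 + 1000 = 1028
1028 = (7,1,8)_12 → 7³ + 1³ + 8³ = 343 + 1 + 512 = 856
856 = (5,11,4)_12 → 5³ + 11³ + 4³ = 125 + 1331 + 64 = 1520
1520 = (10,6,8)_12 → 10³ + 6³ + 8³ = 1000 + 216 + 512 = 1728

1728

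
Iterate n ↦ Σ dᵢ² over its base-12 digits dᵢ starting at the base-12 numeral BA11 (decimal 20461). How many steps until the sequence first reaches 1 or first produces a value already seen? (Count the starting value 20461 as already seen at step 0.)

20461 = (11,10,1,1)_12 → 11² + 10² + 1² + 1² = 121 + 100 + 1 + 1 = 223
223 = (1,6,7)_12 → 1² + 6² + 7² = 1 + 36 + 49 = 86
86 = (7,2)_12 → 7² + 2² = 49 + 4 = 53
53 = (4,5)_12 → 4² + 5² = 16 + 25 = 41
41 = (3,5)_12 → 3² + 5² = 9 + 25 = 34
34 = (2,10)_12 → 2² + 10² = 4 + 100 = 104
104 = (8,8)_12 → 8² + 8² = 64 + 64 = 128
128 = (10,8)_12 → 10² + 8² = 100 + 64 = 164
164 = (1,1,8)_12 → 1² + 1² + 8² = 1 + 1 + 64 = 66
66 = (5,6)_12 → 5² + 6² = 25 + 36 = 61
61 = (5,1)_12 → 5² + 1² = 25 + 1 = 26
26 = (2,2)_12 → 2² + 2² = 4 + 4 = 8
8 = (8)_12 → 8² = 64
64 = (5,4)_12 → 5² + 4² = 25 + 16 = 41  — 41 repeats.
That took 14 steps.

14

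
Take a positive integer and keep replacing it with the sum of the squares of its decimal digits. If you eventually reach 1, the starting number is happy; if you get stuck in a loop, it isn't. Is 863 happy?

863 → 8² + 6² + 3² = 64 + 36 + 9 = 109
109 → 1² + 0² + 9² = 1 + 0 + 81 = 82
82 → 8² + 2² = 64 + 4 = 68
68 → 6² + 8² = 36 + 64 = 100
100 → 1² + 0² + 0² = 1 + 0 + 0 = 1  — reached 1.

happy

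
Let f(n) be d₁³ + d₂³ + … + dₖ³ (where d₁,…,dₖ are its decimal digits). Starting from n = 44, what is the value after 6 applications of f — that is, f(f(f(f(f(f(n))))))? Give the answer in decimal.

713

44 → 4³ + 4³ = 128
128 → 1³ + 2³ + 8³ = 521
521 → 5³ + 2³ + 1³ = 134
134 → 1³ + 3³ + 4³ = 92
92 → 9³ + 2³ = 737
737 → 7³ + 3³ + 7³ = 713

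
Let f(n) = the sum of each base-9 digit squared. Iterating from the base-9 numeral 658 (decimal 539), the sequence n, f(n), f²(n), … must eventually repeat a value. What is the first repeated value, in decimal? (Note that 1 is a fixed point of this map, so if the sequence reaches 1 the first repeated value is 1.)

539 = (6,5,8)_9 → 6² + 5² + 8² = 36 + 25 + 64 = 125
125 = (1,4,8)_9 → 1² + 4² + 8² = 1 + 16 + 64 = 81
81 = (1,0,0)_9 → 1² + 0² + 0² = 1 + 0 + 0 = 1  — reached the fixed point 1.
1 → 1, so 1 is the first repeated value.

1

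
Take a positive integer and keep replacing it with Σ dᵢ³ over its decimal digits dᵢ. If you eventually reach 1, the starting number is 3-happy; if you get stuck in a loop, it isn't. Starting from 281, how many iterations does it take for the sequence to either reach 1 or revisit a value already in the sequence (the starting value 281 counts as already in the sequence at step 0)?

7

281 → 521
521 → 134
134 → 92
92 → 737
737 → 713
713 → 371
371 → 371  — 371 repeats.
That took 7 steps.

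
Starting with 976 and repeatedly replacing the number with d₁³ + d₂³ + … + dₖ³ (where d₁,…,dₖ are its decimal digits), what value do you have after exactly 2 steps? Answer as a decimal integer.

1033

976 → 1288
1288 → 1033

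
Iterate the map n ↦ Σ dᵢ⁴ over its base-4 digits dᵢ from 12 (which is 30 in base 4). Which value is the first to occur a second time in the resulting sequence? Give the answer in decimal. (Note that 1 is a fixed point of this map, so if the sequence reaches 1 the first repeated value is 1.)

12 = (3,0)_4 → 3⁴ + 0⁴ = 81
81 = (1,1,0,1)_4 → 1⁴ + 1⁴ + 0⁴ + 1⁴ = 3
3 = (3)_4 → 3⁴ = 81  — 81 already appeared earlier.

81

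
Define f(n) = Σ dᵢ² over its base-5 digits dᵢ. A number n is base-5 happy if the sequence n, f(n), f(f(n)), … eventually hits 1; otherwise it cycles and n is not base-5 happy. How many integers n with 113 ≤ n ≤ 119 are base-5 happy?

113: 113 → 29 → 17 → 13 → 13  (repeats 13)
114: 114 → 36 → 6 → 2 → 4 → 16 → 10 → 4  (repeats 4)
115: 115 → 25 → 1  (reaches 1)
116: 116 → 26 → 2 → 4 → 16 → 10 → 4  (repeats 4)
117: 117 → 29 → 17 → 13 → 13  (repeats 13)
118: 118 → 34 → 18 → 18  (repeats 18)
119: 119 → 41 → 11 → 5 → 1  (reaches 1)
base-5 happy: 115, 119

2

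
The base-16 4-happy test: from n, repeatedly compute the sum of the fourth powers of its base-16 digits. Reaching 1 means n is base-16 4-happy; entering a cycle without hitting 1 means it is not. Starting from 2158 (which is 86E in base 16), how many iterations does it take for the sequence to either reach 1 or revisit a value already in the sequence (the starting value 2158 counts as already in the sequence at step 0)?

2158 = (8,6,14)_16 → 8⁴ + 6⁴ + 14⁴ = 43808
43808 = (10,11,2,0)_16 → 10⁴ + 11⁴ + 2⁴ + 0⁴ = 24657
24657 = (6,0,5,1)_16 → 6⁴ + 0⁴ + 5⁴ + 1⁴ = 1922
1922 = (7,8,2)_16 → 7⁴ + 8⁴ + 2⁴ = 6513
6513 = (1,9,7,1)_16 → 1⁴ + 9⁴ + 7⁴ + 1⁴ = 8964
8964 = (2,3,0,4)_16 → 2⁴ + 3⁴ + 0⁴ + 4⁴ = 353
353 = (1,6,1)_16 → 1⁴ + 6⁴ + 1⁴ = 1298
1298 = (5,1,2)_16 → 5⁴ + 1⁴ + 2⁴ = 642
642 = (2,8,2)_16 → 2⁴ + 8⁴ + 2⁴ = 4128
4128 = (1,0,2,0)_16 → 1⁴ + 0⁴ + 2⁴ + 0⁴ = 17
17 = (1,1)_16 → 1⁴ + 1⁴ = 2
2 = (2)_16 → 2⁴ = 16
16 = (1,0)_16 → 1⁴ + 0⁴ = 1  — reached 1.
That took 13 steps.

13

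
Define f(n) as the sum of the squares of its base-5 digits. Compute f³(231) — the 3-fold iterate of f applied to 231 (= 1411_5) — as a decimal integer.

231 = (1,4,1,1)_5 → 1² + 4² + 1² + 1² = 19
19 = (3,4)_5 → 3² + 4² = 25
25 = (1,0,0)_5 → 1² + 0² + 0² = 1

1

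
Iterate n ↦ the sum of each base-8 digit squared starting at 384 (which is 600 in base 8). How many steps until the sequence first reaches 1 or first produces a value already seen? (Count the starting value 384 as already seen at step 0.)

384 = (6,0,0)_8 → 6² + 0² + 0² = 36
36 = (4,4)_8 → 4² + 4² = 32
32 = (4,0)_8 → 4² + 0² = 16
16 = (2,0)_8 → 2² + 0² = 4
4 = (4)_8 → 4² = 16  — 16 repeats.
That took 5 steps.

5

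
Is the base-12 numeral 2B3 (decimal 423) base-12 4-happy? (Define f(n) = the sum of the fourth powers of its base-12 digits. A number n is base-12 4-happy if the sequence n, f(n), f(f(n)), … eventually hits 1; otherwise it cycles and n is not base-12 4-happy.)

not base-12 4-happy

423 = (2,11,3)_12 → 14738
14738 = (8,6,4,2)_12 → 5664
5664 = (3,3,4,0)_12 → 418
418 = (2,10,10)_12 → 20016
20016 = (11,7,0,0)_12 → 17042
17042 = (9,10,4,2)_12 → 16833
16833 = (9,8,10,9)_12 → 27218
27218 = (1,3,9,0,2)_12 → 6659
6659 = (3,10,2,11)_12 → 24738
24738 = (1,2,3,9,6)_12 → 7955
7955 = (4,7,2,11)_12 → 17314
17314 = (10,0,2,10)_12 → 20016  — 20016 already seen; the sequence cycles without reaching 1.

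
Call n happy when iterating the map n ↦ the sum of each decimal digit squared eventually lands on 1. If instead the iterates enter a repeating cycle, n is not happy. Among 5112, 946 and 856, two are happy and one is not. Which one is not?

5112: 5112 → 31 → 10 → 1  — reaches 1 (happy)
946: 946 → 133 → 19 → 82 → 68 → 100 → 1  — reaches 1 (happy)
856: 856 → 125 → 30 → 9 → 81 → 65 → 61 → 37 → 58 → 89 → 145 → 42 → 20 → 4 → 16 → 37  — repeats 37 (not happy)

856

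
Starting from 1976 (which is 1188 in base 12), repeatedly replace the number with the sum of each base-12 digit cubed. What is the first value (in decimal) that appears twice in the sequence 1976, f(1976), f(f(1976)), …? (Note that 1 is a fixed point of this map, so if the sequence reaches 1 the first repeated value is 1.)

1976 = (1,1,8,8)_12 → 1³ + 1³ + 8³ + 8³ = 1 + 1 + 512 + 512 = 1026
1026 = (7,1,6)_12 → 7³ + 1³ + 6³ = 343 + 1 + 216 = 560
560 = (3,10,8)_12 → 3³ + 10³ + 8³ = 27 + 1000 + 512 = 1539
1539 = (10,8,3)_12 → 10³ + 8³ + 3³ = 1000 + 512 + 27 = 1539  — 1539 already appeared earlier.

1539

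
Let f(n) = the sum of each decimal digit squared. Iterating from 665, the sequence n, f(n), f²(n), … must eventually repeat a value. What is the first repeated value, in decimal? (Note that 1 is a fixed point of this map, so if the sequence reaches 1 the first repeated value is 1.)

665 → 97
97 → 130
130 → 10
10 → 1  — reached the fixed point 1.
1 → 1, so 1 is the first repeated value.

1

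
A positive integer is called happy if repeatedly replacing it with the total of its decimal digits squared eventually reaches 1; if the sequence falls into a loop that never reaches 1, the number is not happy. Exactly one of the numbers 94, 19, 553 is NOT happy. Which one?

94: 94 → 97 → 130 → 10 → 1  — reaches 1 (happy)
19: 19 → 82 → 68 → 100 → 1  — reaches 1 (happy)
553: 553 → 59 → 106 → 37 → 58 → 89 → 145 → 42 → 20 → 4 → 16 → 37  — repeats 37 (not happy)

553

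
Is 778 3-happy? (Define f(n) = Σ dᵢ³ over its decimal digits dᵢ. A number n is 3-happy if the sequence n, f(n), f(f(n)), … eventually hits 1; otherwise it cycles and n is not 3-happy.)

778 → 7³ + 7³ + 8³ = 343 + 343 + 512 = 1198
1198 → 1³ + 1³ + 9³ + 8³ = 1 + 1 + 729 + 512 = 1243
1243 → 1³ + 2³ + 4³ + 3³ = 1 + 8 + 64 + 27 = 100
100 → 1³ + 0³ + 0³ = 1 + 0 + 0 = 1  — reached 1.

3-happy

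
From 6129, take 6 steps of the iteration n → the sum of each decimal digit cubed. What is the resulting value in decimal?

153

6129 → 6³ + 1³ + 2³ + 9³ = 954
954 → 9³ + 5³ + 4³ = 918
918 → 9³ + 1³ + 8³ = 1242
1242 → 1³ + 2³ + 4³ + 2³ = 81
81 → 8³ + 1³ = 513
513 → 5³ + 1³ + 3³ = 153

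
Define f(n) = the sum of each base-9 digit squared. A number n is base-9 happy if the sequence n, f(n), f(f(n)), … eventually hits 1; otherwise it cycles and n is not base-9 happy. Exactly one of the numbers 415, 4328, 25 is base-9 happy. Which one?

415: 415 → 27 → 9 → 1  — reaches 1 (base-9 happy)
4328: 4328 → 162 → 4 → 16 → 50 → 50  — repeats 50 (not base-9 happy)
25: 25 → 53 → 89 → 65 → 53  — repeats 53 (not base-9 happy)

415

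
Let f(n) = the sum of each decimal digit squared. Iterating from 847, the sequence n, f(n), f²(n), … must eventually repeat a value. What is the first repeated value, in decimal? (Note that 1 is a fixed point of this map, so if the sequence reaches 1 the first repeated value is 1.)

847 → 8² + 4² + 7² = 64 + 16 + 49 = 129
129 → 1² + 2² + 9² = 1 + 4 + 81 = 86
86 → 8² + 6² = 64 + 36 = 100
100 → 1² + 0² + 0² = 1 + 0 + 0 = 1  — reached the fixed point 1.
1 → 1, so 1 is the first repeated value.

1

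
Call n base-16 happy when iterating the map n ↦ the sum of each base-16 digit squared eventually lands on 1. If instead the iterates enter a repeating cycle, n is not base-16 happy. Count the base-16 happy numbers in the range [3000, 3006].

3000: 3000 → 306 → 14 → 196 → 160 → 100 → 52 → 25 → 82 → 29 → 170 → 200 → 208 → 169 → 181 → 146 → 85 → 50 → 13 → 169  — not base-16 happy
3001: 3001 → 323 → 26 → 101 → 61 → 178 → 125 → 218 → 269 → 170 → 200 → 208 → 169 → 181 → 146 → 85 → 50 → 13 → 169  — not base-16 happy
3002: 3002 → 342 → 62 → 205 → 313 → 91 → 146 → 85 → 50 → 13 → 169 → 181 → 146  — not base-16 happy
3003: 3003 → 363 → 158 → 277 → 27 → 122 → 149 → 106 → 136 → 128 → 64 → 16 → 1  — base-16 happy
3004: 3004 → 386 → 69 → 41 → 85 → 50 → 13 → 169 → 181 → 146 → 85  — not base-16 happy
3005: 3005 → 411 → 203 → 265 → 82 → 29 → 170 → 200 → 208 → 169 → 181 → 146 → 85 → 50 → 13 → 169  — not base-16 happy
3006: 3006 → 438 → 158 → 277 → 27 → 122 → 149 → 106 → 136 → 128 → 64 → 16 → 1  — base-16 happy
base-16 happy: 3003, 3006

2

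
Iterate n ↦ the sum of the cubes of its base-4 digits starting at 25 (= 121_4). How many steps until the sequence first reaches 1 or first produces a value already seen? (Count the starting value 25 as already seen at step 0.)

25 = (1,2,1)_4 → 1³ + 2³ + 1³ = 1 + 8 + 1 = 10
10 = (2,2)_4 → 2³ + 2³ = 8 + 8 = 16
16 = (1,0,0)_4 → 1³ + 0³ + 0³ = 1 + 0 + 0 = 1  — reached 1.
That took 3 steps.

3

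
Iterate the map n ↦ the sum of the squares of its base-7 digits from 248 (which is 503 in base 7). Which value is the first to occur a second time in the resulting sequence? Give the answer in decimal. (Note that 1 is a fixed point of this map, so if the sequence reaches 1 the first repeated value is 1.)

248 = (5,0,3)_7 → 5² + 0² + 3² = 25 + 0 + 9 = 34
34 = (4,6)_7 → 4² + 6² = 16 + 36 = 52
52 = (1,0,3)_7 → 1² + 0² + 3² = 1 + 0 + 9 = 10
10 = (1,3)_7 → 1² + 3² = 1 + 9 = 10  — 10 already appeared earlier.

10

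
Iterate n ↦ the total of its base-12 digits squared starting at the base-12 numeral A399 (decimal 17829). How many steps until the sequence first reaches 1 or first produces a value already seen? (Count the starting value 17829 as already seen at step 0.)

7

17829 = (10,3,9,9)_12 → 10² + 3² + 9² + 9² = 271
271 = (1,10,7)_12 → 1² + 10² + 7² = 150
150 = (1,0,6)_12 → 1² + 0² + 6² = 37
37 = (3,1)_12 → 3² + 1² = 10
10 = (10)_12 → 10² = 100
100 = (8,4)_12 → 8² + 4² = 80
80 = (6,8)_12 → 6² + 8² = 100  — 100 repeats.
That took 7 steps.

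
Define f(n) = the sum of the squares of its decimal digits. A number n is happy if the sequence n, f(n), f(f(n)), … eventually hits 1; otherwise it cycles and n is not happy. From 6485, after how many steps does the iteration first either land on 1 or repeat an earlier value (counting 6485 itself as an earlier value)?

13

6485 → 141
141 → 18
18 → 65
65 → 61
61 → 37
37 → 58
58 → 89
89 → 145
145 → 42
42 → 20
20 → 4
4 → 16
16 → 37  — 37 repeats.
That took 13 steps.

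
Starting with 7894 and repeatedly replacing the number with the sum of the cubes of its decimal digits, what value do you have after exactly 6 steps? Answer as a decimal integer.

7894 → 7³ + 8³ + 9³ + 4³ = 1648
1648 → 1³ + 6³ + 4³ + 8³ = 793
793 → 7³ + 9³ + 3³ = 1099
1099 → 1³ + 0³ + 9³ + 9³ = 1459
1459 → 1³ + 4³ + 5³ + 9³ = 919
919 → 9³ + 1³ + 9³ = 1459

1459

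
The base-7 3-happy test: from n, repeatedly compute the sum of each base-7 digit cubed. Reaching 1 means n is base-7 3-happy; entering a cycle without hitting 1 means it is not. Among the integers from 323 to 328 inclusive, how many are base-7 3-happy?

323: 323 → 281 → 251 → 341 → 557 → 137 → 197 → 65 → 17 → 35 → 125 → 251  (repeats 251)
324: 324 → 288 → 342 → 648 → 282 → 258 → 342  (repeats 342)
325: 325 → 307 → 433 → 343 → 1  (reaches 1)
326: 326 → 344 → 2 → 8 → 2  (repeats 2)
327: 327 → 405 → 219 → 99 → 9 → 9  (repeats 9)
328: 328 → 496 → 244 → 496  (repeats 496)
base-7 3-happy: 325

1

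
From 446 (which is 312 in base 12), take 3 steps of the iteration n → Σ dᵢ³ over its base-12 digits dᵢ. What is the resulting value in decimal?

35

446 = (3,1,2)_12 → 36
36 = (3,0)_12 → 27
27 = (2,3)_12 → 35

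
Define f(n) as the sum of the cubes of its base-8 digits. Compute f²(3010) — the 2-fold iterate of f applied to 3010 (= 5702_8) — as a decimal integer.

3010 = (5,7,0,2)_8 → 5³ + 7³ + 0³ + 2³ = 125 + 343 + 0 + 8 = 476
476 = (7,3,4)_8 → 7³ + 3³ + 4³ = 343 + 27 + 64 = 434

434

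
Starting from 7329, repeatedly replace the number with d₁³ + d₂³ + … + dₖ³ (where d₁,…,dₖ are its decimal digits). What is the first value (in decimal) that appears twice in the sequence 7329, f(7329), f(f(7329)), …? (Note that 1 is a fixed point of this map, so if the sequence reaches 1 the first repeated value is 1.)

7329 → 7³ + 3³ + 2³ + 9³ = 343 + 27 + 8 + 729 = 1107
1107 → 1³ + 1³ + 0³ + 7³ = 1 + 1 + 0 + 343 = 345
345 → 3³ + 4³ + 5³ = 27 + 64 + 125 = 216
216 → 2³ + 1³ + 6³ = 8 + 1 + 216 = 225
225 → 2³ + 2³ + 5³ = 8 + 8 + 125 = 141
141 → 1³ + 4³ + 1³ = 1 + 64 + 1 = 66
66 → 6³ + 6³ = 216 + 216 = 432
432 → 4³ + 3³ + 2³ = 64 + 27 + 8 = 99
99 → 9³ + 9³ = 729 + 729 = 1458
1458 → 1³ + 4³ + 5³ + 8³ = 1 + 64 + 125 + 512 = 702
702 → 7³ + 0³ + 2³ = 343 + 0 + 8 = 351
351 → 3³ + 5³ + 1³ = 27 + 125 + 1 = 153
153 → 1³ + 5³ + 3³ = 1 + 125 + 27 = 153  — 153 already appeared earlier.

153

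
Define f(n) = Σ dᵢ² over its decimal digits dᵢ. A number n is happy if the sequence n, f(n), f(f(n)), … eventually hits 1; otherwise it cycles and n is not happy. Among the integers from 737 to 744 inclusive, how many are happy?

1

737: 737 → 107 → 50 → 25 → 29 → 85 → 89 → 145 → 42 → 20 → 4 → 16 → 37 → 58 → 89  (repeats 89)
738: 738 → 122 → 9 → 81 → 65 → 61 → 37 → 58 → 89 → 145 → 42 → 20 → 4 → 16 → 37  (repeats 37)
739: 739 → 139 → 91 → 82 → 68 → 100 → 1  (reaches 1)
740: 740 → 65 → 61 → 37 → 58 → 89 → 145 → 42 → 20 → 4 → 16 → 37  (repeats 37)
741: 741 → 66 → 72 → 53 → 34 → 25 → 29 → 85 → 89 → 145 → 42 → 20 → 4 → 16 → 37 → 58 → 89  (repeats 89)
742: 742 → 69 → 117 → 51 → 26 → 40 → 16 → 37 → 58 → 89 → 145 → 42 → 20 → 4 → 16  (repeats 16)
743: 743 → 74 → 65 → 61 → 37 → 58 → 89 → 145 → 42 → 20 → 4 → 16 → 37  (repeats 37)
744: 744 → 81 → 65 → 61 → 37 → 58 → 89 → 145 → 42 → 20 → 4 → 16 → 37  (repeats 37)
happy: 739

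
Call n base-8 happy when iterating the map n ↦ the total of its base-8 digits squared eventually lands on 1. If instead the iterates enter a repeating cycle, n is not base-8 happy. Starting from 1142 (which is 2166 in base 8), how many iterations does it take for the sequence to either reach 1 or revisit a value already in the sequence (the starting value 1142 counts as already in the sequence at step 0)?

5

1142 = (2,1,6,6)_8 → 2² + 1² + 6² + 6² = 4 + 1 + 36 + 36 = 77
77 = (1,1,5)_8 → 1² + 1² + 5² = 1 + 1 + 25 = 27
27 = (3,3)_8 → 3² + 3² = 9 + 9 = 18
18 = (2,2)_8 → 2² + 2² = 4 + 4 = 8
8 = (1,0)_8 → 1² + 0² = 1 + 0 = 1  — reached 1.
That took 5 steps.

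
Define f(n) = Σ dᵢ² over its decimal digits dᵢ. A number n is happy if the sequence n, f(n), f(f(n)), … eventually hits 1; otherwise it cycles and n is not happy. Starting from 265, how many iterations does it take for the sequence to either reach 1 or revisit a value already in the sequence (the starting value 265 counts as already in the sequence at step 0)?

265 → 2² + 6² + 5² = 65
65 → 6² + 5² = 61
61 → 6² + 1² = 37
37 → 3² + 7² = 58
58 → 5² + 8² = 89
89 → 8² + 9² = 145
145 → 1² + 4² + 5² = 42
42 → 4² + 2² = 20
20 → 2² + 0² = 4
4 → 4² = 16
16 → 1² + 6² = 37  — 37 repeats.
That took 11 steps.

11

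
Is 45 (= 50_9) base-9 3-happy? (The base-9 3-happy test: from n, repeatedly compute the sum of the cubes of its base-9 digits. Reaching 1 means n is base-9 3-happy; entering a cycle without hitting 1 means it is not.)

45 = (5,0)_9 → 125
125 = (1,4,8)_9 → 577
577 = (7,1,1)_9 → 345
345 = (4,2,3)_9 → 99
99 = (1,2,0)_9 → 9
9 = (1,0)_9 → 1  — reached 1.

base-9 3-happy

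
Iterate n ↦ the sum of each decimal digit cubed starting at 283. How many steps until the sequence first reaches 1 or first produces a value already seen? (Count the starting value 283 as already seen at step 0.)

283 → 547
547 → 532
532 → 160
160 → 217
217 → 352
352 → 160  — 160 repeats.
That took 6 steps.

6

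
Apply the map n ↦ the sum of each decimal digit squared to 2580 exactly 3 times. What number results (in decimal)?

2580 → 93
93 → 90
90 → 81

81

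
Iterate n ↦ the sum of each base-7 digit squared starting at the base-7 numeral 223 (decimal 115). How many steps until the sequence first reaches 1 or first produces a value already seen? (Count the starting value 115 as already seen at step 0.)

115 = (2,2,3)_7 → 2² + 2² + 3² = 17
17 = (2,3)_7 → 2² + 3² = 13
13 = (1,6)_7 → 1² + 6² = 37
37 = (5,2)_7 → 5² + 2² = 29
29 = (4,1)_7 → 4² + 1² = 17  — 17 repeats.
That took 5 steps.

5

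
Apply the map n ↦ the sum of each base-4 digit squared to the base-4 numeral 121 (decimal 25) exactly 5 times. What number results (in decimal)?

25 = (1,2,1)_4 → 6
6 = (1,2)_4 → 5
5 = (1,1)_4 → 2
2 = (2)_4 → 4
4 = (1,0)_4 → 1

1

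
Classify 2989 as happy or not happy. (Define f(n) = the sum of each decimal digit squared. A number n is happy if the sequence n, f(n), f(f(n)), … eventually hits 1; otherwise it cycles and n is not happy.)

2989 → 2² + 9² + 8² + 9² = 230
230 → 2² + 3² + 0² = 13
13 → 1² + 3² = 10
10 → 1² + 0² = 1  — reached 1.

happy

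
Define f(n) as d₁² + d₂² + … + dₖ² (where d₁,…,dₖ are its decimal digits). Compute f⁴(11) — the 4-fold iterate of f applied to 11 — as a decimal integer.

11 → 1² + 1² = 2
2 → 2² = 4
4 → 4² = 16
16 → 1² + 6² = 37

37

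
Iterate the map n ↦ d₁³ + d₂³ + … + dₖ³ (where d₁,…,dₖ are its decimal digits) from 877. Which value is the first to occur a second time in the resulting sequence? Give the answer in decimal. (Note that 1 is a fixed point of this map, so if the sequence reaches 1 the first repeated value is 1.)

1

877 → 1198
1198 → 1243
1243 → 100
100 → 1  — reached the fixed point 1.
1 → 1, so 1 is the first repeated value.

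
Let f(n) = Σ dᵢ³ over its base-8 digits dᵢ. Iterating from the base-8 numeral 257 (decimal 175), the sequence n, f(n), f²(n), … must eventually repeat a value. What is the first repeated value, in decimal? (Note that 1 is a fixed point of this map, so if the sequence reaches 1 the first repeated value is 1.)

476

175 = (2,5,7)_8 → 2³ + 5³ + 7³ = 8 + 125 + 343 = 476
476 = (7,3,4)_8 → 7³ + 3³ + 4³ = 343 + 27 + 64 = 434
434 = (6,6,2)_8 → 6³ + 6³ + 2³ = 216 + 216 + 8 = 440
440 = (6,7,0)_8 → 6³ + 7³ + 0³ = 216 + 343 + 0 = 559
559 = (1,0,5,7)_8 → 1³ + 0³ + 5³ + 7³ = 1 + 0 + 125 + 343 = 469
469 = (7,2,5)_8 → 7³ + 2³ + 5³ = 343 + 8 + 125 = 476  — 476 already appeared earlier.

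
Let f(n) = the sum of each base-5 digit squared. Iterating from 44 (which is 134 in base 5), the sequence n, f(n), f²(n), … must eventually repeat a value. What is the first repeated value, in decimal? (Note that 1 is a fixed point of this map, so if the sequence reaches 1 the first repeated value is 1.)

4

44 = (1,3,4)_5 → 1² + 3² + 4² = 26
26 = (1,0,1)_5 → 1² + 0² + 1² = 2
2 = (2)_5 → 2² = 4
4 = (4)_5 → 4² = 16
16 = (3,1)_5 → 3² + 1² = 10
10 = (2,0)_5 → 2² + 0² = 4  — 4 already appeared earlier.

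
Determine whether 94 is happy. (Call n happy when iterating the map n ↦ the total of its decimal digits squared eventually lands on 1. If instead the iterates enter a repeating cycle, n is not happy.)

94 → 97
97 → 130
130 → 10
10 → 1  — reached 1.

happy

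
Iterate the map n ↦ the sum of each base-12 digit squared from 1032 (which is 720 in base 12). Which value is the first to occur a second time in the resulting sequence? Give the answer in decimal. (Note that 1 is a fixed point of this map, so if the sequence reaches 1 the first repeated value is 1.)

1032 = (7,2,0)_12 → 7² + 2² + 0² = 49 + 4 + 0 = 53
53 = (4,5)_12 → 4² + 5² = 16 + 25 = 41
41 = (3,5)_12 → 3² + 5² = 9 + 25 = 34
34 = (2,10)_12 → 2² + 10² = 4 + 100 = 104
104 = (8,8)_12 → 8² + 8² = 64 + 64 = 128
128 = (10,8)_12 → 10² + 8² = 100 + 64 = 164
164 = (1,1,8)_12 → 1² + 1² + 8² = 1 + 1 + 64 = 66
66 = (5,6)_12 → 5² + 6² = 25 + 36 = 61
61 = (5,1)_12 → 5² + 1² = 25 + 1 = 26
26 = (2,2)_12 → 2² + 2² = 4 + 4 = 8
8 = (8)_12 → 8² = 64
64 = (5,4)_12 → 5² + 4² = 25 + 16 = 41  — 41 already appeared earlier.

41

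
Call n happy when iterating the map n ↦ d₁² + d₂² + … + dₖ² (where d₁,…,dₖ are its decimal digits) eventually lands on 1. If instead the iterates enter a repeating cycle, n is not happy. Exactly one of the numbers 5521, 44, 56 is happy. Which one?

44

5521: 5521 → 55 → 50 → 25 → 29 → 85 → 89 → 145 → 42 → 20 → 4 → 16 → 37 → 58 → 89  — repeats 89 (not happy)
44: 44 → 32 → 13 → 10 → 1  — reaches 1 (happy)
56: 56 → 61 → 37 → 58 → 89 → 145 → 42 → 20 → 4 → 16 → 37  — repeats 37 (not happy)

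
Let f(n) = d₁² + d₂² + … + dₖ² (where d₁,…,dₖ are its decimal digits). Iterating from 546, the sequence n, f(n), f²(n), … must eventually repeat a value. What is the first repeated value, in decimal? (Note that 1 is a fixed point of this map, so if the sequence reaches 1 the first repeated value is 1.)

546 → 5² + 4² + 6² = 77
77 → 7² + 7² = 98
98 → 9² + 8² = 145
145 → 1² + 4² + 5² = 42
42 → 4² + 2² = 20
20 → 2² + 0² = 4
4 → 4² = 16
16 → 1² + 6² = 37
37 → 3² + 7² = 58
58 → 5² + 8² = 89
89 → 8² + 9² = 145  — 145 already appeared earlier.

145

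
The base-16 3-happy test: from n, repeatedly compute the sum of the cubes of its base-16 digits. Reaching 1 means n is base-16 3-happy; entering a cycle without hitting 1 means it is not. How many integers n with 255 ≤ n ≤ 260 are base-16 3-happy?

255: 255 → 6750 → 3870 → 6120 → 3600 → 2745 → 3060 → 4770 → 1017 → 4131 → 36 → 72 → 576 → 72  (repeats 72)
256: 256 → 1  (reaches 1)
257: 257 → 2 → 8 → 512 → 8  (repeats 8)
258: 258 → 9 → 729 → 2934 → 1890 → 567 → 378 → 1344 → 189 → 3528 → 4437 → 252 → 5103 → 6147 → 540 → 1737 → 2673 → 1344  (repeats 1344)
259: 259 → 28 → 1729 → 1945 → 1801 → 1072 → 91 → 1456 → 1456  (repeats 1456)
260: 260 → 65 → 65  (repeats 65)
base-16 3-happy: 256

1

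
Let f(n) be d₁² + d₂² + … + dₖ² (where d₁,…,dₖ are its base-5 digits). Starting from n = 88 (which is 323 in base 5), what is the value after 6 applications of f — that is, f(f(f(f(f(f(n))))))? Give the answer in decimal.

88 = (3,2,3)_5 → 3² + 2² + 3² = 22
22 = (4,2)_5 → 4² + 2² = 20
20 = (4,0)_5 → 4² + 0² = 16
16 = (3,1)_5 → 3² + 1² = 10
10 = (2,0)_5 → 2² + 0² = 4
4 = (4)_5 → 4² = 16

16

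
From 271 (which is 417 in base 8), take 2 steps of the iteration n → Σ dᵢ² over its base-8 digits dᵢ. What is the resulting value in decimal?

271 = (4,1,7)_8 → 4² + 1² + 7² = 66
66 = (1,0,2)_8 → 1² + 0² + 2² = 5

5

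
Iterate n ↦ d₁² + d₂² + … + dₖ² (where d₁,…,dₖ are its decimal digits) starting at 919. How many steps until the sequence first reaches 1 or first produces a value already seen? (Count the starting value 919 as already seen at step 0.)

14

919 → 163
163 → 46
46 → 52
52 → 29
29 → 85
85 → 89
89 → 145
145 → 42
42 → 20
20 → 4
4 → 16
16 → 37
37 → 58
58 → 89  — 89 repeats.
That took 14 steps.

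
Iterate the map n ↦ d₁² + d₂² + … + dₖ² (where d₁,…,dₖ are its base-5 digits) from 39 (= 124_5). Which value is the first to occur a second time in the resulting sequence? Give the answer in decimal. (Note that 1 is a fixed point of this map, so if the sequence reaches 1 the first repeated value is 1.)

39 = (1,2,4)_5 → 1² + 2² + 4² = 1 + 4 + 16 = 21
21 = (4,1)_5 → 4² + 1² = 16 + 1 = 17
17 = (3,2)_5 → 3² + 2² = 9 + 4 = 13
13 = (2,3)_5 → 2² + 3² = 4 + 9 = 13  — 13 already appeared earlier.

13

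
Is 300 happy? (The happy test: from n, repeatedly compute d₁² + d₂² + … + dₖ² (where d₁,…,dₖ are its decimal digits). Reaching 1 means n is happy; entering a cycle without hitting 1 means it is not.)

300 → 3² + 0² + 0² = 9 + 0 + 0 = 9
9 → 9² = 81
81 → 8² + 1² = 64 + 1 = 65
65 → 6² + 5² = 36 + 25 = 61
61 → 6² + 1² = 36 + 1 = 37
37 → 3² + 7² = 9 + 49 = 58
58 → 5² + 8² = 25 + 64 = 89
89 → 8² + 9² = 64 + 81 = 145
145 → 1² + 4² + 5² = 1 + 16 + 25 = 42
42 → 4² + 2² = 16 + 4 = 20
20 → 2² + 0² = 4 + 0 = 4
4 → 4² = 16
16 → 1² + 6² = 1 + 36 = 37  — 37 already seen; the sequence cycles without reaching 1.

not happy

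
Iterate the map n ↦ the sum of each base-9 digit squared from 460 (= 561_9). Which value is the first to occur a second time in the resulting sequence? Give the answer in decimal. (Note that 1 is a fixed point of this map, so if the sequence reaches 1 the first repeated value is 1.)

460 = (5,6,1)_9 → 62
62 = (6,8)_9 → 100
100 = (1,2,1)_9 → 6
6 = (6)_9 → 36
36 = (4,0)_9 → 16
16 = (1,7)_9 → 50
50 = (5,5)_9 → 50  — 50 already appeared earlier.

50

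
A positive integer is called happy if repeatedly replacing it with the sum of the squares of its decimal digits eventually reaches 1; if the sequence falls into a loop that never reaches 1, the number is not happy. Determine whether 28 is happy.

28 → 2² + 8² = 4 + 64 = 68
68 → 6² + 8² = 36 + 64 = 100
100 → 1² + 0² + 0² = 1 + 0 + 0 = 1  — reached 1.

happy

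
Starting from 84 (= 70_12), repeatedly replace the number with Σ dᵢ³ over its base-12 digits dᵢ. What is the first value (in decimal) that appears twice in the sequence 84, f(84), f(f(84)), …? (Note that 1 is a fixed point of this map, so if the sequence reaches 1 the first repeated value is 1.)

343

84 = (7,0)_12 → 343
343 = (2,4,7)_12 → 415
415 = (2,10,7)_12 → 1351
1351 = (9,4,7)_12 → 1136
1136 = (7,10,8)_12 → 1855
1855 = (1,0,10,7)_12 → 1344
1344 = (9,4,0)_12 → 793
793 = (5,6,1)_12 → 342
342 = (2,4,6)_12 → 288
288 = (2,0,0)_12 → 8
8 = (8)_12 → 512
512 = (3,6,8)_12 → 755
755 = (5,2,11)_12 → 1464
1464 = (10,2,0)_12 → 1008
1008 = (7,0,0)_12 → 343  — 343 already appeared earlier.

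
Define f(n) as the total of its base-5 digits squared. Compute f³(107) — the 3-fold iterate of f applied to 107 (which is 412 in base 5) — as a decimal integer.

107 = (4,1,2)_5 → 21
21 = (4,1)_5 → 17
17 = (3,2)_5 → 13

13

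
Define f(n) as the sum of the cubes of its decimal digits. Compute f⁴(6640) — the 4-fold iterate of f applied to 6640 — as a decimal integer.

6640 → 6³ + 6³ + 4³ + 0³ = 496
496 → 4³ + 9³ + 6³ = 1009
1009 → 1³ + 0³ + 0³ + 9³ = 730
730 → 7³ + 3³ + 0³ = 370

370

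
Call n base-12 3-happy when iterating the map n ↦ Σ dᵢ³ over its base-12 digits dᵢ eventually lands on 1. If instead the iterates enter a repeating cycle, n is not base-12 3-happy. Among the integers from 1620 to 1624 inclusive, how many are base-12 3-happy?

4

1620: 1620 → 1358 → 862 → 2456 → 638 → 197 → 190 → 1028 → 856 → 1520 → 1728 → 1  (reaches 1)
1621: 1621 → 1359 → 881 → 342 → 288 → 8 → 512 → 755 → 1464 → 1008 → 343 → 415 → 1351 → 1136 → 1855 → 1344 → 793 → 342  (repeats 342)
1622: 1622 → 1366 → 1854 → 1217 → 762 → 368 → 736 → 190 → 1028 → 856 → 1520 → 1728 → 1  (reaches 1)
1623: 1623 → 1385 → 1197 → 1268 → 1753 → 10 → 1000 → 1611 → 1366 → 1854 → 1217 → 762 → 368 → 736 → 190 → 1028 → 856 → 1520 → 1728 → 1  (reaches 1)
1624: 1624 → 1422 → 1945 → 219 → 244 → 577 → 65 → 250 → 1513 → 1217 → 762 → 368 → 736 → 190 → 1028 → 856 → 1520 → 1728 → 1  (reaches 1)
base-12 3-happy: 1620, 1622, 1623, 1624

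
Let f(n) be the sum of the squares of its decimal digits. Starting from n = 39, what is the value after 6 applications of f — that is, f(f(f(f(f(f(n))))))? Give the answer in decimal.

58

39 → 3² + 9² = 9 + 81 = 90
90 → 9² + 0² = 81 + 0 = 81
81 → 8² + 1² = 64 + 1 = 65
65 → 6² + 5² = 36 + 25 = 61
61 → 6² + 1² = 36 + 1 = 37
37 → 3² + 7² = 9 + 49 = 58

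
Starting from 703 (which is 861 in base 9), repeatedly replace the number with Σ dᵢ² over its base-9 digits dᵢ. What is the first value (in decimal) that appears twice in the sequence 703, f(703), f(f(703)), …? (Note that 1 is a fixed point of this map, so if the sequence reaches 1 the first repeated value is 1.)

703 = (8,6,1)_9 → 101
101 = (1,2,2)_9 → 9
9 = (1,0)_9 → 1  — reached the fixed point 1.
1 → 1, so 1 is the first repeated value.

1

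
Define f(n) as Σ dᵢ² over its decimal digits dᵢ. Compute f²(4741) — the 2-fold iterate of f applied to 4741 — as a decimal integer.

4741 → 4² + 7² + 4² + 1² = 82
82 → 8² + 2² = 68

68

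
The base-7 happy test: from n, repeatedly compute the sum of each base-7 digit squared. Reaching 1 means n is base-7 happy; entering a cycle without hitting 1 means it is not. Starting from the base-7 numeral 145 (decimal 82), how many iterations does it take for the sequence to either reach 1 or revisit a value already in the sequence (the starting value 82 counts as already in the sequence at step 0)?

7

82 = (1,4,5)_7 → 1² + 4² + 5² = 42
42 = (6,0)_7 → 6² + 0² = 36
36 = (5,1)_7 → 5² + 1² = 26
26 = (3,5)_7 → 3² + 5² = 34
34 = (4,6)_7 → 4² + 6² = 52
52 = (1,0,3)_7 → 1² + 0² + 3² = 10
10 = (1,3)_7 → 1² + 3² = 10  — 10 repeats.
That took 7 steps.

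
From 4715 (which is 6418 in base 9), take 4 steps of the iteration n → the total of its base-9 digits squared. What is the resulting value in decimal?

53

4715 = (6,4,1,8)_9 → 6² + 4² + 1² + 8² = 36 + 16 + 1 + 64 = 117
117 = (1,4,0)_9 → 1² + 4² + 0² = 1 + 16 + 0 = 17
17 = (1,8)_9 → 1² + 8² = 1 + 64 = 65
65 = (7,2)_9 → 7² + 2² = 49 + 4 = 53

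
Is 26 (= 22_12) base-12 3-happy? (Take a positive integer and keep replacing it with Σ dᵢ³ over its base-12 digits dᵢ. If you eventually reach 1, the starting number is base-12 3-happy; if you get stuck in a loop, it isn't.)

base-12 3-happy

26 = (2,2)_12 → 2³ + 2³ = 8 + 8 = 16
16 = (1,4)_12 → 1³ + 4³ = 1 + 64 = 65
65 = (5,5)_12 → 5³ + 5³ = 125 + 125 = 250
250 = (1,8,10)_12 → 1³ + 8³ + 10³ = 1 + 512 + 1000 = 1513
1513 = (10,6,1)_12 → 10³ + 6³ + 1³ = 1000 + 216 + 1 = 1217
1217 = (8,5,5)_12 → 8³ + 5³ + 5³ = 512 + 125 + 125 = 762
762 = (5,3,6)_12 → 5³ + 3³ + 6³ = 125 + 27 + 216 = 368
368 = (2,6,8)_12 → 2³ + 6³ + 8³ = 8 + 216 + 512 = 736
736 = (5,1,4)_12 → 5³ + 1³ + 4³ = 125 + 1 + 64 = 190
190 = (1,3,10)_12 → 1³ + 3³ + 10³ = 1 + 27 + 1000 = 1028
1028 = (7,1,8)_12 → 7³ + 1³ + 8³ = 343 + 1 + 512 = 856
856 = (5,11,4)_12 → 5³ + 11³ + 4³ = 125 + 1331 + 64 = 1520
1520 = (10,6,8)_12 → 10³ + 6³ + 8³ = 1000 + 216 + 512 = 1728
1728 = (1,0,0,0)_12 → 1³ + 0³ + 0³ + 0³ = 1 + 0 + 0 + 0 = 1  — reached 1.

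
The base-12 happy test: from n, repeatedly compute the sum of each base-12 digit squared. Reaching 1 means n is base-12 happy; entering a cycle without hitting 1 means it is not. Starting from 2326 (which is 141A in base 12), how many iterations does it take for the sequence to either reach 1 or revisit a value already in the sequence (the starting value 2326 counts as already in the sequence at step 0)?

2326 = (1,4,1,10)_12 → 1² + 4² + 1² + 10² = 1 + 16 + 1 + 100 = 118
118 = (9,10)_12 → 9² + 10² = 81 + 100 = 181
181 = (1,3,1)_12 → 1² + 3² + 1² = 1 + 9 + 1 = 11
11 = (11)_12 → 11² = 121
121 = (10,1)_12 → 10² + 1² = 100 + 1 = 101
101 = (8,5)_12 → 8² + 5² = 64 + 25 = 89
89 = (7,5)_12 → 7² + 5² = 49 + 25 = 74
74 = (6,2)_12 → 6² + 2² = 36 + 4 = 40
40 = (3,4)_12 → 3² + 4² = 9 + 16 = 25
25 = (2,1)_12 → 2² + 1² = 4 + 1 = 5
5 = (5)_12 → 5² = 25  — 25 repeats.
That took 11 steps.

11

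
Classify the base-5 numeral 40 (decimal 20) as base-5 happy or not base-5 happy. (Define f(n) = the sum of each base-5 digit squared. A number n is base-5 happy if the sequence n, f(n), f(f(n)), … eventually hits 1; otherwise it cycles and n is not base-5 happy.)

20 = (4,0)_5 → 4² + 0² = 16
16 = (3,1)_5 → 3² + 1² = 10
10 = (2,0)_5 → 2² + 0² = 4
4 = (4)_5 → 4² = 16  — 16 already seen; the sequence cycles without reaching 1.

not base-5 happy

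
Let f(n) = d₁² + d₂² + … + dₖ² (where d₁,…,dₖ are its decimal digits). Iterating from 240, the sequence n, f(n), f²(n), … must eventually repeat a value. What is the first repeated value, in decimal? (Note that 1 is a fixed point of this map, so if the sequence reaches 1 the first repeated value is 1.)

20

240 → 20
20 → 4
4 → 16
16 → 37
37 → 58
58 → 89
89 → 145
145 → 42
42 → 20  — 20 already appeared earlier.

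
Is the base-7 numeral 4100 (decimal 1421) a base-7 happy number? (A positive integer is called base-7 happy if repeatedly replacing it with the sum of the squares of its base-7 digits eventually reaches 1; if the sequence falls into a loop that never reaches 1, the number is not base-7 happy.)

not base-7 happy

1421 = (4,1,0,0)_7 → 4² + 1² + 0² + 0² = 17
17 = (2,3)_7 → 2² + 3² = 13
13 = (1,6)_7 → 1² + 6² = 37
37 = (5,2)_7 → 5² + 2² = 29
29 = (4,1)_7 → 4² + 1² = 17  — 17 already seen; the sequence cycles without reaching 1.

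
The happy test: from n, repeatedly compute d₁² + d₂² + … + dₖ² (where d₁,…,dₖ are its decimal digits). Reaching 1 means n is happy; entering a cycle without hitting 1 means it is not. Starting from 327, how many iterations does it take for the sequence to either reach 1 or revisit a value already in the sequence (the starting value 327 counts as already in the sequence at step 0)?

11

327 → 3² + 2² + 7² = 62
62 → 6² + 2² = 40
40 → 4² + 0² = 16
16 → 1² + 6² = 37
37 → 3² + 7² = 58
58 → 5² + 8² = 89
89 → 8² + 9² = 145
145 → 1² + 4² + 5² = 42
42 → 4² + 2² = 20
20 → 2² + 0² = 4
4 → 4² = 16  — 16 repeats.
That took 11 steps.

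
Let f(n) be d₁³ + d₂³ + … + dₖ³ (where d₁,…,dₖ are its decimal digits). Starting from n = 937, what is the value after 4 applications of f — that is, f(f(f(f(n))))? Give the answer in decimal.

1459

937 → 9³ + 3³ + 7³ = 1099
1099 → 1³ + 0³ + 9³ + 9³ = 1459
1459 → 1³ + 4³ + 5³ + 9³ = 919
919 → 9³ + 1³ + 9³ = 1459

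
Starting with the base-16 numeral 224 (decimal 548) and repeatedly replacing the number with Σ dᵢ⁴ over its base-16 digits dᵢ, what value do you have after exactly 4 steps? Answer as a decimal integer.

548 = (2,2,4)_16 → 2⁴ + 2⁴ + 4⁴ = 16 + 16 + 256 = 288
288 = (1,2,0)_16 → 1⁴ + 2⁴ + 0⁴ = 1 + 16 + 0 = 17
17 = (1,1)_16 → 1⁴ + 1⁴ = 1 + 1 = 2
2 = (2)_16 → 2⁴ = 16

16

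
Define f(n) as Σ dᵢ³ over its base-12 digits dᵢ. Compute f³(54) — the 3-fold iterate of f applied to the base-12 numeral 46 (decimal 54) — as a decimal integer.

1305

54 = (4,6)_12 → 4³ + 6³ = 280
280 = (1,11,4)_12 → 1³ + 11³ + 4³ = 1396
1396 = (9,8,4)_12 → 9³ + 8³ + 4³ = 1305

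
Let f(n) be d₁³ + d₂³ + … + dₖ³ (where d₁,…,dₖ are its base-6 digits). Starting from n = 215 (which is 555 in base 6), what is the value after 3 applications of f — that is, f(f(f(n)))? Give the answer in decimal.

136

215 = (5,5,5)_6 → 5³ + 5³ + 5³ = 375
375 = (1,4,2,3)_6 → 1³ + 4³ + 2³ + 3³ = 100
100 = (2,4,4)_6 → 2³ + 4³ + 4³ = 136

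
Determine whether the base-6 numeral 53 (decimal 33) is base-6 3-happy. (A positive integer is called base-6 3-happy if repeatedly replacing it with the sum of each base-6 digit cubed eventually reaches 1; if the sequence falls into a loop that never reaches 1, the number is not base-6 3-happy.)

not base-6 3-happy

33 = (5,3)_6 → 5³ + 3³ = 152
152 = (4,1,2)_6 → 4³ + 1³ + 2³ = 73
73 = (2,0,1)_6 → 2³ + 0³ + 1³ = 9
9 = (1,3)_6 → 1³ + 3³ = 28
28 = (4,4)_6 → 4³ + 4³ = 128
128 = (3,3,2)_6 → 3³ + 3³ + 2³ = 62
62 = (1,4,2)_6 → 1³ + 4³ + 2³ = 73  — 73 already seen; the sequence cycles without reaching 1.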